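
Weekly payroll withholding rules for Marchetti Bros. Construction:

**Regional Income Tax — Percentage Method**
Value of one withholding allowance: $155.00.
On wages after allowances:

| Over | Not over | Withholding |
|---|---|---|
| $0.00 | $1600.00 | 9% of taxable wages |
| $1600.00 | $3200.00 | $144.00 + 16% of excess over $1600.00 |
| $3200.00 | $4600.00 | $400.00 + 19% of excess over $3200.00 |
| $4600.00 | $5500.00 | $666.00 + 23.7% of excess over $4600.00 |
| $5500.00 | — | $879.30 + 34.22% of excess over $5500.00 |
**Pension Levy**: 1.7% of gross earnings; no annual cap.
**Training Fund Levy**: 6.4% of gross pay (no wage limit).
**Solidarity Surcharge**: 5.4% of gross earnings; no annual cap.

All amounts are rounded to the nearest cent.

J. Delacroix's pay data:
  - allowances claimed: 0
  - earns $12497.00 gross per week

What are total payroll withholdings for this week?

$4960.77

Regional Income Tax: taxable = $12497.00
  $879.30 + 34.22% × ($12497.00 − $5500.00) = $879.30 + 34.22% × $6997.00 = $3273.67
Pension Levy: 1.7% × $12497.00 = $212.45
Training Fund Levy: 6.4% × $12497.00 = $799.81
Solidarity Surcharge: 5.4% × $12497.00 = $674.84
Total: $3273.67 + $212.45 + $799.81 + $674.84 = $4960.77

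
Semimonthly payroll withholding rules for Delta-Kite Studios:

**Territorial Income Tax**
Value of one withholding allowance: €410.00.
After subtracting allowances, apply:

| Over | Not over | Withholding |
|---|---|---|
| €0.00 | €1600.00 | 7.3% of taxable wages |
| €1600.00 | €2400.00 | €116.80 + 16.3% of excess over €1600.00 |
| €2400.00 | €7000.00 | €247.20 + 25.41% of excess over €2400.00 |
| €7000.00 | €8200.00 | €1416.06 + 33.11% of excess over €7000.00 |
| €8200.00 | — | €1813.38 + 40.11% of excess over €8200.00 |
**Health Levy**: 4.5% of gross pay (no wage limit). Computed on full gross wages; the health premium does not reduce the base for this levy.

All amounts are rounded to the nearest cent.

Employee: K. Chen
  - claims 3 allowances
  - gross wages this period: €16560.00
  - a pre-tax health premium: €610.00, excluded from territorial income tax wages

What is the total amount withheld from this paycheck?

Territorial Income Tax: taxable = €16560.00 − €610.00 − 3×€410.00 = €14720.00
  €1813.38 + 40.11% × (€14720.00 − €8200.00) = €1813.38 + 40.11% × €6520.00 = €4428.55
Health Levy: 4.5% × €16560.00 = €745.20
Total: €4428.55 + €745.20 = €5173.75

€5173.75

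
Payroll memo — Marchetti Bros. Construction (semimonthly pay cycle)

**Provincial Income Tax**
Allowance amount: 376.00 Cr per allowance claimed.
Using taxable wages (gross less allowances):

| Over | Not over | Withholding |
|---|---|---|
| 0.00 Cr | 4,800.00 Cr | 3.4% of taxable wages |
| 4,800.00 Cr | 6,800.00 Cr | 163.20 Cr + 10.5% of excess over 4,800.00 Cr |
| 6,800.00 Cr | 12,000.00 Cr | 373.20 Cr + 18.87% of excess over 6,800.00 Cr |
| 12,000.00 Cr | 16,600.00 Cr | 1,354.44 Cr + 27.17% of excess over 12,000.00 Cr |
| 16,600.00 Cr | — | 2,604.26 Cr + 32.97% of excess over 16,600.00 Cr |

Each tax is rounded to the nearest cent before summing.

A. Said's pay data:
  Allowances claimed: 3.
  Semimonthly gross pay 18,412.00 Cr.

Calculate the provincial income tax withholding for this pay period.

2,829.77 Cr

Provincial Income Tax: taxable = 18,412.00 Cr − 3×376.00 Cr = 17,284.00 Cr
  2,604.26 Cr + 32.97% × (17,284.00 Cr − 16,600.00 Cr) = 2,604.26 Cr + 32.97% × 684.00 Cr = 2,829.77 Cr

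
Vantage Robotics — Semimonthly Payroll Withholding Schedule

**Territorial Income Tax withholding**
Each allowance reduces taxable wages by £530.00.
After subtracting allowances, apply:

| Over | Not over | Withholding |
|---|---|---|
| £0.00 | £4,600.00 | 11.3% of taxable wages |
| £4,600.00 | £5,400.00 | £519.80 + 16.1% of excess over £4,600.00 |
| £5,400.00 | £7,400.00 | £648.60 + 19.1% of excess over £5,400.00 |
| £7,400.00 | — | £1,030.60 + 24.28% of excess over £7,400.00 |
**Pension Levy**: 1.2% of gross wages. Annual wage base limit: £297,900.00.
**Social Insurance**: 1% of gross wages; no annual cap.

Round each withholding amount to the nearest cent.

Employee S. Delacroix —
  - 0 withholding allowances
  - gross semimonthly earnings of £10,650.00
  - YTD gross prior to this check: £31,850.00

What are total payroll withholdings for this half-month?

Territorial Income Tax: taxable = £10,650.00
  £1,030.60 + 24.28% × (£10,650.00 − £7,400.00) = £1,030.60 + 24.28% × £3,250.00 = £1,819.70
Pension Levy: 1.2% × £10,650.00 = £127.80
Social Insurance: 1% × £10,650.00 = £106.50
Total: £1,819.70 + £127.80 + £106.50 = £2,054.00

£2,054.00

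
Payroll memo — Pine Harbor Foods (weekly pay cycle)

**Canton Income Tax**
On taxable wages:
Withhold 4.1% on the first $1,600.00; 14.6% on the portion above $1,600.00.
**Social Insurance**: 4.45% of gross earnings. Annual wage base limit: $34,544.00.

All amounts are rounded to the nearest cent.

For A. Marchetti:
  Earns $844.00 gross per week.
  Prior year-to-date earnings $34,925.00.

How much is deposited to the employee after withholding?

$809.40

Canton Income Tax: taxable = $844.00
  4.1% × $844.00 = $34.60
Social Insurance: YTD $34,925.00 ≥ cap $34,544.00 → $0.00
Total withheld: $34.60 + $0.00 = $34.60
Net pay: $844.00 − $34.60 = $809.40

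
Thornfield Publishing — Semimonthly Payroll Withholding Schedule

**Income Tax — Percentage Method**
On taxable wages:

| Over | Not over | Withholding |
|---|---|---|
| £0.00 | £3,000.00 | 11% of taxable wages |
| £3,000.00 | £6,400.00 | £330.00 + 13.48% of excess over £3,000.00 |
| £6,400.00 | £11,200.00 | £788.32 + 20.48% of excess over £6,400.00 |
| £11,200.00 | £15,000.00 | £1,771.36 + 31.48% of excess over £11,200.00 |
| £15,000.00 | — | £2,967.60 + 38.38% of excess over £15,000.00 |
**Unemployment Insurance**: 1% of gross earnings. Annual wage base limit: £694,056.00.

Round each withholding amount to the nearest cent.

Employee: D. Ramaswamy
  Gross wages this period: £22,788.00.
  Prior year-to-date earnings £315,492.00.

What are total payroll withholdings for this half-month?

Income Tax: taxable = £22,788.00
  £2,967.60 + 38.38% × (£22,788.00 − £15,000.00) = £2,967.60 + 38.38% × £7,788.00 = £5,956.63
Unemployment Insurance: 1% × £22,788.00 = £227.88
Total: £5,956.63 + £227.88 = £6,184.51

£6,184.51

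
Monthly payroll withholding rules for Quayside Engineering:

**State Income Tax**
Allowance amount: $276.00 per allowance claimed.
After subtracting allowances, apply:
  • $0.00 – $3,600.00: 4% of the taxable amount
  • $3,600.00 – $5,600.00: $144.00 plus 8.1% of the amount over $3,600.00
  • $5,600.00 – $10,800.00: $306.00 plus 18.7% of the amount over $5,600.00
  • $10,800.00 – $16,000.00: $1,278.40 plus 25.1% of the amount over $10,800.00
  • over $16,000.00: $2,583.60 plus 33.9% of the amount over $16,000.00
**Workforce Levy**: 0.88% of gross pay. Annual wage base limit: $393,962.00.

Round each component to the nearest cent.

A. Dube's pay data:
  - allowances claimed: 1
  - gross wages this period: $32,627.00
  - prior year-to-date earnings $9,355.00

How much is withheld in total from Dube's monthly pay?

State Income Tax: taxable = $32,627.00 − 1×$276.00 = $32,351.00
  $2,583.60 + 33.9% × ($32,351.00 − $16,000.00) = $2,583.60 + 33.9% × $16,351.00 = $8,126.59
Workforce Levy: 0.88% × $32,627.00 = $287.12
Total: $8,126.59 + $287.12 = $8,413.71

$8,413.71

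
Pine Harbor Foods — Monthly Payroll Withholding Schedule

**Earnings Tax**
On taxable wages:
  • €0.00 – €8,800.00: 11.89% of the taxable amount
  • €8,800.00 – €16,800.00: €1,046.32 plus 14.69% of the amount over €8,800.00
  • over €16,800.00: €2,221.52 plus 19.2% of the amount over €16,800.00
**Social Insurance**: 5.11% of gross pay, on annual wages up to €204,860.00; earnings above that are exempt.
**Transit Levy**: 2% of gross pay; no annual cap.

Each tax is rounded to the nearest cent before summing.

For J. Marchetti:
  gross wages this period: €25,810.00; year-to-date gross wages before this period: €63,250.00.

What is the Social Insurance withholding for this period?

€1,318.89

Social Insurance: 5.11% × €25,810.00 = €1,318.89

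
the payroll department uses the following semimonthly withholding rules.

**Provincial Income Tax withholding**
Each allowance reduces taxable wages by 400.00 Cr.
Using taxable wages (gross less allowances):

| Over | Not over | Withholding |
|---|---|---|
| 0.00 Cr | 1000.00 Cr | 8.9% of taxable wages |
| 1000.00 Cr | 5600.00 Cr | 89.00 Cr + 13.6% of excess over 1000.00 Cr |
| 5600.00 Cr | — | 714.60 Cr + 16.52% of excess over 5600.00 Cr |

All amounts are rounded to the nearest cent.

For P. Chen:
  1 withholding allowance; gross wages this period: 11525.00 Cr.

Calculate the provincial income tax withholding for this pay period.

1627.33 Cr

Provincial Income Tax: taxable = 11525.00 Cr − 1×400.00 Cr = 11125.00 Cr
  714.60 Cr + 16.52% × (11125.00 Cr − 5600.00 Cr) = 714.60 Cr + 16.52% × 5525.00 Cr = 1627.33 Cr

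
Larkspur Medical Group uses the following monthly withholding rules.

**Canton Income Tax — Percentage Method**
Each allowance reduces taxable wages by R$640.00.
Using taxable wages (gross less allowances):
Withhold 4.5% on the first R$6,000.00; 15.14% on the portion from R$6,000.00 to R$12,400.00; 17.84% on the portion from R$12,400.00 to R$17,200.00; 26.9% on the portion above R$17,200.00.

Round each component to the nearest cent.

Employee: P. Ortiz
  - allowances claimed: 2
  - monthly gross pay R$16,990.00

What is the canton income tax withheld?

Canton Income Tax: taxable = R$16,990.00 − 2×R$640.00 = R$15,710.00
  R$1,238.96 + 17.84% × (R$15,710.00 − R$12,400.00) = R$1,238.96 + 17.84% × R$3,310.00 = R$1,829.46

R$1,829.46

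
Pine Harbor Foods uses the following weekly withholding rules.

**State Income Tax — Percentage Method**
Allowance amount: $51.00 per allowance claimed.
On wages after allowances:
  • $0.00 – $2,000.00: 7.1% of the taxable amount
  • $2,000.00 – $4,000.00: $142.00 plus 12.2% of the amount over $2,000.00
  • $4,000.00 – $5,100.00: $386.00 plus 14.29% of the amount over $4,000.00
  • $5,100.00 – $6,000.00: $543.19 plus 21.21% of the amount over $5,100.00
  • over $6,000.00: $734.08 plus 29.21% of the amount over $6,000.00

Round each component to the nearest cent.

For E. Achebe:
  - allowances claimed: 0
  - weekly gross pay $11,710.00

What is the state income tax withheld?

State Income Tax: taxable = $11,710.00
  $734.08 + 29.21% × ($11,710.00 − $6,000.00) = $734.08 + 29.21% × $5,710.00 = $2,401.97

$2,401.97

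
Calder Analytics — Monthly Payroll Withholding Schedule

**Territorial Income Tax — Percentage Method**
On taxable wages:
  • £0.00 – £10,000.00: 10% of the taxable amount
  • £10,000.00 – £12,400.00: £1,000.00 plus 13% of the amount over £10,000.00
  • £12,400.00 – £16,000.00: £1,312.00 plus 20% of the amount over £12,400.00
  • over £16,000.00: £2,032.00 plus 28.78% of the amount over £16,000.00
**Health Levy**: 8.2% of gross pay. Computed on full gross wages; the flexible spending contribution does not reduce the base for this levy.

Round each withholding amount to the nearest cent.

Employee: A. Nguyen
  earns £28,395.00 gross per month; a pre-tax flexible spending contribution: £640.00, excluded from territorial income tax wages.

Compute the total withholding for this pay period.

Territorial Income Tax: taxable = £28,395.00 − £640.00 = £27,755.00
  £2,032.00 + 28.78% × (£27,755.00 − £16,000.00) = £2,032.00 + 28.78% × £11,755.00 = £5,415.09
Health Levy: 8.2% × £28,395.00 = £2,328.39
Total: £5,415.09 + £2,328.39 = £7,743.48

£7,743.48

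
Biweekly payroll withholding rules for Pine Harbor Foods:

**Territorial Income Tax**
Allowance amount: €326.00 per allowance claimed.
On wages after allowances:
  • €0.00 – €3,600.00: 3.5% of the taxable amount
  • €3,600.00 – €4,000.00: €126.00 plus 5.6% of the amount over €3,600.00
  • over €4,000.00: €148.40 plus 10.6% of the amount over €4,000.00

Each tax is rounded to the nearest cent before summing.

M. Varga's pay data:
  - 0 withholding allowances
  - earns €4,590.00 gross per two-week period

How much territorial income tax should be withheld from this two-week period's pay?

€210.94

Territorial Income Tax: taxable = €4,590.00
  €148.40 + 10.6% × (€4,590.00 − €4,000.00) = €148.40 + 10.6% × €590.00 = €210.94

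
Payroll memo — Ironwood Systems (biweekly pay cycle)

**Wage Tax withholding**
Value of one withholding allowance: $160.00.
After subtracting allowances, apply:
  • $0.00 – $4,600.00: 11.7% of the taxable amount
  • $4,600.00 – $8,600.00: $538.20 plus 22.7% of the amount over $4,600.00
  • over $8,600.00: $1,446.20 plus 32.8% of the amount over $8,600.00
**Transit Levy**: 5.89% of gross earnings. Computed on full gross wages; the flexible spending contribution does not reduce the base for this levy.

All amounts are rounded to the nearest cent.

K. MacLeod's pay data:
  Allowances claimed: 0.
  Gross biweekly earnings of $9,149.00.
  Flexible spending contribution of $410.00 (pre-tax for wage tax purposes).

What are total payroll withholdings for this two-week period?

Wage Tax: taxable = $9,149.00 − $410.00 = $8,739.00
  $1,446.20 + 32.8% × ($8,739.00 − $8,600.00) = $1,446.20 + 32.8% × $139.00 = $1,491.79
Transit Levy: 5.89% × $9,149.00 = $538.88
Total: $1,491.79 + $538.88 = $2,030.67

$2,030.67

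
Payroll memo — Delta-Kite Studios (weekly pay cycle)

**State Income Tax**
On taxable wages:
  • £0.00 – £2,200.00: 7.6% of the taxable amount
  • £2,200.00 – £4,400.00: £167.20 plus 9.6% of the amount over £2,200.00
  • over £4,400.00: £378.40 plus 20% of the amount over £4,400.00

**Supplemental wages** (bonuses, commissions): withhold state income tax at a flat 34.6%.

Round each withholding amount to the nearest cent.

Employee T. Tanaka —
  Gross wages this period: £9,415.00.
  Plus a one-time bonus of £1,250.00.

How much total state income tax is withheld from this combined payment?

£1,813.90

State Income Tax: taxable = £9,415.00
  £378.40 + 20% × (£9,415.00 − £4,400.00) = £378.40 + 20% × £5,015.00 = £1,381.40
Supplemental (34.6% flat on bonus): 34.6% × £1,250.00 = £432.50
Total state income tax: £1,381.40 + £432.50 = £1,813.90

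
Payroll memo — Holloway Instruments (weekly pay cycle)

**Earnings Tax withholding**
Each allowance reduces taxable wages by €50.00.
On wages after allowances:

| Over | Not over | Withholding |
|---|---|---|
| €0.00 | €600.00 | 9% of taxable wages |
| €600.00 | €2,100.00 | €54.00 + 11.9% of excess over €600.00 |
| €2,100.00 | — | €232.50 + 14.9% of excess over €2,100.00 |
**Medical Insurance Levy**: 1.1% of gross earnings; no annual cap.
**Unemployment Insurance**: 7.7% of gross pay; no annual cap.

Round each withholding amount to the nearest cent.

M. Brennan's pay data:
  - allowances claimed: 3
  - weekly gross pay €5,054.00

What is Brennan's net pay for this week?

Earnings Tax: taxable = €5,054.00 − 3×€50.00 = €4,904.00
  €232.50 + 14.9% × (€4,904.00 − €2,100.00) = €232.50 + 14.9% × €2,804.00 = €650.30
Medical Insurance Levy: 1.1% × €5,054.00 = €55.59
Unemployment Insurance: 7.7% × €5,054.00 = €389.16
Total withheld: €650.30 + €55.59 + €389.16 = €1,095.05
Net pay: €5,054.00 − €1,095.05 = €3,958.95

€3,958.95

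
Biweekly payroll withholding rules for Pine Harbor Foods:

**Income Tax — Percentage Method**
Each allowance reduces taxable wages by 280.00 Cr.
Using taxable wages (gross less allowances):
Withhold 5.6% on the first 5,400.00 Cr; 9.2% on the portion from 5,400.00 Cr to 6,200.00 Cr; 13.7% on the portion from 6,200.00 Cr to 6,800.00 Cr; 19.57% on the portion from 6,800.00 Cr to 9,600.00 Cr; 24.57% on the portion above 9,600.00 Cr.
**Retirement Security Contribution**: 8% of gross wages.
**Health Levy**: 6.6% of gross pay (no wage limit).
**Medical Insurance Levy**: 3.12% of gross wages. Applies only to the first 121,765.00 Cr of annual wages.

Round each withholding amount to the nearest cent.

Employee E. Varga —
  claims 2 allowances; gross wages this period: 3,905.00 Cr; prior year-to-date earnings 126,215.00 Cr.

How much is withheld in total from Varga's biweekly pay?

Income Tax: taxable = 3,905.00 Cr − 2×280.00 Cr = 3,345.00 Cr
  5.6% × 3,345.00 Cr = 187.32 Cr
Retirement Security Contribution: 8% × 3,905.00 Cr = 312.40 Cr
Health Levy: 6.6% × 3,905.00 Cr = 257.73 Cr
Medical Insurance Levy: YTD 126,215.00 Cr ≥ cap 121,765.00 Cr → 0.00 Cr
Total: 187.32 Cr + 312.40 Cr + 257.73 Cr + 0.00 Cr = 757.45 Cr

757.45 Cr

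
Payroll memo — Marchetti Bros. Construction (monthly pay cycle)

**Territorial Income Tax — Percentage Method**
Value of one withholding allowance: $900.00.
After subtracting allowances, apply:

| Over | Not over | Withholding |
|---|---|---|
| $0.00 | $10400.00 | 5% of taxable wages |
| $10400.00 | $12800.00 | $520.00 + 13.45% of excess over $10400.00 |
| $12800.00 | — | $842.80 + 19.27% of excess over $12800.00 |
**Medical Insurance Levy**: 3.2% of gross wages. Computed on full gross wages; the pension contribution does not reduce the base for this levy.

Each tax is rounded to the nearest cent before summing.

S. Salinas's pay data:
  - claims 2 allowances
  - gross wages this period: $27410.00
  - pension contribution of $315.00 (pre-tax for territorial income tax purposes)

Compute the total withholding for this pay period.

$4127.71

Territorial Income Tax: taxable = $27410.00 − $315.00 − 2×$900.00 = $25295.00
  $842.80 + 19.27% × ($25295.00 − $12800.00) = $842.80 + 19.27% × $12495.00 = $3250.59
Medical Insurance Levy: 3.2% × $27410.00 = $877.12
Total: $3250.59 + $877.12 = $4127.71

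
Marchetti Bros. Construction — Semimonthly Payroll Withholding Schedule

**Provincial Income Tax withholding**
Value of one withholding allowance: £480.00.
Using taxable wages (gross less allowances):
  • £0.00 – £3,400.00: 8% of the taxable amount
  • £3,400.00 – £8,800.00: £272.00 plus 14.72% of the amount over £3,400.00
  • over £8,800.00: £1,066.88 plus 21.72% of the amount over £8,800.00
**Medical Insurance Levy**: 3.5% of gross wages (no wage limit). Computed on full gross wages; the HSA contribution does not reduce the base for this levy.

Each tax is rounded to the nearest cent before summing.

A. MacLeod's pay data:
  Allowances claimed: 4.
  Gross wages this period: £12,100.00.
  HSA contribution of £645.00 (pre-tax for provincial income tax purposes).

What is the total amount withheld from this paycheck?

£1,650.02

Provincial Income Tax: taxable = £12,100.00 − £645.00 − 4×£480.00 = £9,535.00
  £1,066.88 + 21.72% × (£9,535.00 − £8,800.00) = £1,066.88 + 21.72% × £735.00 = £1,226.52
Medical Insurance Levy: 3.5% × £12,100.00 = £423.50
Total: £1,226.52 + £423.50 = £1,650.02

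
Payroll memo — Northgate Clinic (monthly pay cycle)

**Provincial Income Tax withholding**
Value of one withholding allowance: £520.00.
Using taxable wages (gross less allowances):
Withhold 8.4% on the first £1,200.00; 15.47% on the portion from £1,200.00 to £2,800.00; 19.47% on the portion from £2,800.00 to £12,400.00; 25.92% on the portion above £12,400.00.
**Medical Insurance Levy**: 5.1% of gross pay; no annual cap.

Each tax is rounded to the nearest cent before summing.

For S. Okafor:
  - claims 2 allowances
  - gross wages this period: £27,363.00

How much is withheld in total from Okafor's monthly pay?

£7,221.79

Provincial Income Tax: taxable = £27,363.00 − 2×£520.00 = £26,323.00
  £2,217.44 + 25.92% × (£26,323.00 − £12,400.00) = £2,217.44 + 25.92% × £13,923.00 = £5,826.28
Medical Insurance Levy: 5.1% × £27,363.00 = £1,395.51
Total: £5,826.28 + £1,395.51 = £7,221.79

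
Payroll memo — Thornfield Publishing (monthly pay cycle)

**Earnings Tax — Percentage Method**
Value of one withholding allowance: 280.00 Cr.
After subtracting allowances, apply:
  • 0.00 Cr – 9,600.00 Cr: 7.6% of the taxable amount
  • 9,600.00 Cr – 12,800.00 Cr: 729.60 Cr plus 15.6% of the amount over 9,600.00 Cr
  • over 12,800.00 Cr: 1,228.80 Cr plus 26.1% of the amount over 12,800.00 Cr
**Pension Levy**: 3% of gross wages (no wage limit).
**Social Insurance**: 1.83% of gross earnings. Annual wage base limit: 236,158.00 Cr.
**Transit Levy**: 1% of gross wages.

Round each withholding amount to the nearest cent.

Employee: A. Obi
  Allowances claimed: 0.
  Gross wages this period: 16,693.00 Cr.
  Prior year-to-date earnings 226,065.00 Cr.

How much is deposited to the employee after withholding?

13,595.71 Cr

Earnings Tax: taxable = 16,693.00 Cr
  1,228.80 Cr + 26.1% × (16,693.00 Cr − 12,800.00 Cr) = 1,228.80 Cr + 26.1% × 3,893.00 Cr = 2,244.87 Cr
Pension Levy: 3% × 16,693.00 Cr = 500.79 Cr
Social Insurance: cap 236,158.00 Cr − YTD 226,065.00 Cr = 10,093.00 Cr subject; 1.83% × 10,093.00 Cr = 184.70 Cr
Transit Levy: 1% × 16,693.00 Cr = 166.93 Cr
Total withheld: 2,244.87 Cr + 500.79 Cr + 184.70 Cr + 166.93 Cr = 3,097.29 Cr
Net pay: 16,693.00 Cr − 3,097.29 Cr = 13,595.71 Cr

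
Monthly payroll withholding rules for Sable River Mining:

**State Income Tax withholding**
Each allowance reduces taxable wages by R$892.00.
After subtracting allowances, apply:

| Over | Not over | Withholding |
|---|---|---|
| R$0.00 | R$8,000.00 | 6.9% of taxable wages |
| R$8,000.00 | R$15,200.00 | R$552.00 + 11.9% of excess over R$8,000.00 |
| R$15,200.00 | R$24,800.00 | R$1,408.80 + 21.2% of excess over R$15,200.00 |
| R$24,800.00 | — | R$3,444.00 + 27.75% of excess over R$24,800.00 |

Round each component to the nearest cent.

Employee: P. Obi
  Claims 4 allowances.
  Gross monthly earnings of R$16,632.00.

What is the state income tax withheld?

R$1,154.62

State Income Tax: taxable = R$16,632.00 − 4×R$892.00 = R$13,064.00
  R$552.00 + 11.9% × (R$13,064.00 − R$8,000.00) = R$552.00 + 11.9% × R$5,064.00 = R$1,154.62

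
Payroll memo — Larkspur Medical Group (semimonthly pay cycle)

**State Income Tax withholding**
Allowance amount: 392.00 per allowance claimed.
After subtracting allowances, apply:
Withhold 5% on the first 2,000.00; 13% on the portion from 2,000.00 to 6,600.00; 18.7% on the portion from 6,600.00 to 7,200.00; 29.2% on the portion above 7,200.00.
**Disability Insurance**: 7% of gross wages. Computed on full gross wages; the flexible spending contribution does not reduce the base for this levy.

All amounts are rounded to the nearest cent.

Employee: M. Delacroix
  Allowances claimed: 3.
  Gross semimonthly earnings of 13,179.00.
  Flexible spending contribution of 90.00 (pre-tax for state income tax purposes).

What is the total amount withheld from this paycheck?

3,108.93

State Income Tax: taxable = 13,179.00 − 90.00 − 3×392.00 = 11,913.00
  810.20 + 29.2% × (11,913.00 − 7,200.00) = 810.20 + 29.2% × 4,713.00 = 2,186.40
Disability Insurance: 7% × 13,179.00 = 922.53
Total: 2,186.40 + 922.53 = 3,108.93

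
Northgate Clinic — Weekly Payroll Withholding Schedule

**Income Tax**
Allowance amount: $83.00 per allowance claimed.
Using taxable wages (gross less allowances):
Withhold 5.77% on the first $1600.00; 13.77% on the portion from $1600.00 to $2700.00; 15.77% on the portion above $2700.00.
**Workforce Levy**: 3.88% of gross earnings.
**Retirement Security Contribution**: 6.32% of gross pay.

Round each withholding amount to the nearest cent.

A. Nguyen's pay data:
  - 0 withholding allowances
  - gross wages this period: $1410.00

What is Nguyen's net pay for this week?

Income Tax: taxable = $1410.00
  5.77% × $1410.00 = $81.36
Workforce Levy: 3.88% × $1410.00 = $54.71
Retirement Security Contribution: 6.32% × $1410.00 = $89.11
Total withheld: $81.36 + $54.71 + $89.11 = $225.18
Net pay: $1410.00 − $225.18 = $1184.82

$1184.82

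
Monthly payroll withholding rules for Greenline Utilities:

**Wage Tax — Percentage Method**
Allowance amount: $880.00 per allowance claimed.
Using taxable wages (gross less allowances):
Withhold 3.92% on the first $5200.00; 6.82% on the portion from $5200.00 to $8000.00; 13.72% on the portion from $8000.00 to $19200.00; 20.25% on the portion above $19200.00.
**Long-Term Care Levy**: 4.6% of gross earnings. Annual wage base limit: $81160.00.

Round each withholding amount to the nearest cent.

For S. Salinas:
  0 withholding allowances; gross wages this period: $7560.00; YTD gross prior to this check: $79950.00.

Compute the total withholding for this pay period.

Wage Tax: taxable = $7560.00
  $203.84 + 6.82% × ($7560.00 − $5200.00) = $203.84 + 6.82% × $2360.00 = $364.79
Long-Term Care Levy: cap $81160.00 − YTD $79950.00 = $1210.00 subject; 4.6% × $1210.00 = $55.66
Total: $364.79 + $55.66 = $420.45

$420.45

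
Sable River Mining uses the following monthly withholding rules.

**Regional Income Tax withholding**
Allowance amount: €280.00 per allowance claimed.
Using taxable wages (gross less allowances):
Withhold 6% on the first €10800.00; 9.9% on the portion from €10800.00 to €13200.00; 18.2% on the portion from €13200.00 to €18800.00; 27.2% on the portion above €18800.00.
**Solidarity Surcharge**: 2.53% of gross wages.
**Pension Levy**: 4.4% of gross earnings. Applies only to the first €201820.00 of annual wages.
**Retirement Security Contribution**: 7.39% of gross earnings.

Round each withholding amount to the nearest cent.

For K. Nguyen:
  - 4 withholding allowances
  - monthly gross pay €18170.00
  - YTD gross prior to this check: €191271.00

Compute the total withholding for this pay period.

Regional Income Tax: taxable = €18170.00 − 4×€280.00 = €17050.00
  €885.60 + 18.2% × (€17050.00 − €13200.00) = €885.60 + 18.2% × €3850.00 = €1586.30
Solidarity Surcharge: 2.53% × €18170.00 = €459.70
Pension Levy: cap €201820.00 − YTD €191271.00 = €10549.00 subject; 4.4% × €10549.00 = €464.16
Retirement Security Contribution: 7.39% × €18170.00 = €1342.76
Total: €1586.30 + €459.70 + €464.16 + €1342.76 = €3852.92

€3852.92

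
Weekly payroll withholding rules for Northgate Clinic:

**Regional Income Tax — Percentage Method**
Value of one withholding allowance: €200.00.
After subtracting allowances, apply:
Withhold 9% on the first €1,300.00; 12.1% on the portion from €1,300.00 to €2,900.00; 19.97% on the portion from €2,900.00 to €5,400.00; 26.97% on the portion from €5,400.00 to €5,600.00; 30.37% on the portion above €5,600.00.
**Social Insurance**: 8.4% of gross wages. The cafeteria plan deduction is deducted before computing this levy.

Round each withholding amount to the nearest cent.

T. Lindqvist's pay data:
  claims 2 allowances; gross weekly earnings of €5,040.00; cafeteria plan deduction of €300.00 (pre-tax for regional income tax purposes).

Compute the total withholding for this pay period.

€996.33

Regional Income Tax: taxable = €5,040.00 − €300.00 − 2×€200.00 = €4,340.00
  €310.60 + 19.97% × (€4,340.00 − €2,900.00) = €310.60 + 19.97% × €1,440.00 = €598.17
Social Insurance: 8.4% × €4,740.00 = €398.16
Total: €598.17 + €398.16 = €996.33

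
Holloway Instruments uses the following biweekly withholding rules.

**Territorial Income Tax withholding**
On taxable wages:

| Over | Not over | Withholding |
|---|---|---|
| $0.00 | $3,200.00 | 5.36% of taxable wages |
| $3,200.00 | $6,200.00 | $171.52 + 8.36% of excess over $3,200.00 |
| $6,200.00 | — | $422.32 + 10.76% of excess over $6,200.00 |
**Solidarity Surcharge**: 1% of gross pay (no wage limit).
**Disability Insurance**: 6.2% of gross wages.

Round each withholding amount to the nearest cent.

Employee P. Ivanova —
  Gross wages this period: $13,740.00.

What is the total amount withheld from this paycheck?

$2,222.90

Territorial Income Tax: taxable = $13,740.00
  $422.32 + 10.76% × ($13,740.00 − $6,200.00) = $422.32 + 10.76% × $7,540.00 = $1,233.62
Solidarity Surcharge: 1% × $13,740.00 = $137.40
Disability Insurance: 6.2% × $13,740.00 = $851.88
Total: $1,233.62 + $137.40 + $851.88 = $2,222.90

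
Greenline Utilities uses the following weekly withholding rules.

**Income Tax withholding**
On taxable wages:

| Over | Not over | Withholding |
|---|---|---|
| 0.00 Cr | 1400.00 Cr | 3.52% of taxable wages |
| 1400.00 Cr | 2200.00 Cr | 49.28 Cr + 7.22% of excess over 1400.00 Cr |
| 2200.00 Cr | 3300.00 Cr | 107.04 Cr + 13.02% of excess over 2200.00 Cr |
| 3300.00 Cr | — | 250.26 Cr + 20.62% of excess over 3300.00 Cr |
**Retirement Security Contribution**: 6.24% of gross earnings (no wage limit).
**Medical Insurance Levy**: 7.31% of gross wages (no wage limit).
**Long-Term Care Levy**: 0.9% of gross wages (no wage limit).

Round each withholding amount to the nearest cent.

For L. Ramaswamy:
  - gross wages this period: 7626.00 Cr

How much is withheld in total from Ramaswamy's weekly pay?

Income Tax: taxable = 7626.00 Cr
  250.26 Cr + 20.62% × (7626.00 Cr − 3300.00 Cr) = 250.26 Cr + 20.62% × 4326.00 Cr = 1142.28 Cr
Retirement Security Contribution: 6.24% × 7626.00 Cr = 475.86 Cr
Medical Insurance Levy: 7.31% × 7626.00 Cr = 557.46 Cr
Long-Term Care Levy: 0.9% × 7626.00 Cr = 68.63 Cr
Total: 1142.28 Cr + 475.86 Cr + 557.46 Cr + 68.63 Cr = 2244.23 Cr

2244.23 Cr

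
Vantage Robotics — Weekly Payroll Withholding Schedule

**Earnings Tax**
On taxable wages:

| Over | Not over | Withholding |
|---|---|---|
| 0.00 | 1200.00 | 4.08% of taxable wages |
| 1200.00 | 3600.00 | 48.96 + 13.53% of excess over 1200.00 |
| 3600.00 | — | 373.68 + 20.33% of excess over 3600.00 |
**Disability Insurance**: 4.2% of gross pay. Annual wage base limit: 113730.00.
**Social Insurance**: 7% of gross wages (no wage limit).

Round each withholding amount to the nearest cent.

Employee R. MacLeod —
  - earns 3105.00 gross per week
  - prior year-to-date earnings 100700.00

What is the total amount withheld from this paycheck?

654.47

Earnings Tax: taxable = 3105.00
  48.96 + 13.53% × (3105.00 − 1200.00) = 48.96 + 13.53% × 1905.00 = 306.71
Disability Insurance: 4.2% × 3105.00 = 130.41
Social Insurance: 7% × 3105.00 = 217.35
Total: 306.71 + 130.41 + 217.35 = 654.47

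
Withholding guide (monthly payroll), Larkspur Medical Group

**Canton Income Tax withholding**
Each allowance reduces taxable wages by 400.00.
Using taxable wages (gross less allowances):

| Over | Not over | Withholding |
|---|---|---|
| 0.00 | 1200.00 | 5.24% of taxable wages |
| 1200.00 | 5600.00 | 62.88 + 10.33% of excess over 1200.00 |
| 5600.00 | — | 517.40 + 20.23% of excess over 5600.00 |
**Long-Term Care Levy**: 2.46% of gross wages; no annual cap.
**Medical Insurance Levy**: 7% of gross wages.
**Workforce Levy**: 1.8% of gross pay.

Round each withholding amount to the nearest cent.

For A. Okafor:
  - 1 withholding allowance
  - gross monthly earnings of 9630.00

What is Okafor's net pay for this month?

Canton Income Tax: taxable = 9630.00 − 1×400.00 = 9230.00
  517.40 + 20.23% × (9230.00 − 5600.00) = 517.40 + 20.23% × 3630.00 = 1251.75
Long-Term Care Levy: 2.46% × 9630.00 = 236.90
Medical Insurance Levy: 7% × 9630.00 = 674.10
Workforce Levy: 1.8% × 9630.00 = 173.34
Total withheld: 1251.75 + 236.90 + 674.10 + 173.34 = 2336.09
Net pay: 9630.00 − 2336.09 = 7293.91

7293.91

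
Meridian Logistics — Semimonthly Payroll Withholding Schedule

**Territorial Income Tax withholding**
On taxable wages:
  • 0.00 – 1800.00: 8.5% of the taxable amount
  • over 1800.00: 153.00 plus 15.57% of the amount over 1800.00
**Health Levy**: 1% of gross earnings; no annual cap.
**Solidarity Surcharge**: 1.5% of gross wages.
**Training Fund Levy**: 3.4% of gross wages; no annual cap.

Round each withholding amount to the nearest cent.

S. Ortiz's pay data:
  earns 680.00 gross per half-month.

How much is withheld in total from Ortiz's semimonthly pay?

Territorial Income Tax: taxable = 680.00
  8.5% × 680.00 = 57.80
Health Levy: 1% × 680.00 = 6.80
Solidarity Surcharge: 1.5% × 680.00 = 10.20
Training Fund Levy: 3.4% × 680.00 = 23.12
Total: 57.80 + 6.80 + 10.20 + 23.12 = 97.92

97.92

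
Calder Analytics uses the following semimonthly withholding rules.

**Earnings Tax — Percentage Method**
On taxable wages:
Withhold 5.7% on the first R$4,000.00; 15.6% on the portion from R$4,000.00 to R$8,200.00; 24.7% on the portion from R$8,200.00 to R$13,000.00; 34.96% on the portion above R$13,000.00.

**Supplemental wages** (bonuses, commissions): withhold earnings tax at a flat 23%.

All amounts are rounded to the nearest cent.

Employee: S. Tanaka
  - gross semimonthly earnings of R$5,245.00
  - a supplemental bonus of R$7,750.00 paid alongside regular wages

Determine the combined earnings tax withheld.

R$2,204.72

Earnings Tax: taxable = R$5,245.00
  R$228.00 + 15.6% × (R$5,245.00 − R$4,000.00) = R$228.00 + 15.6% × R$1,245.00 = R$422.22
Supplemental (23% flat on bonus): 23% × R$7,750.00 = R$1,782.50
Total earnings tax: R$422.22 + R$1,782.50 = R$2,204.72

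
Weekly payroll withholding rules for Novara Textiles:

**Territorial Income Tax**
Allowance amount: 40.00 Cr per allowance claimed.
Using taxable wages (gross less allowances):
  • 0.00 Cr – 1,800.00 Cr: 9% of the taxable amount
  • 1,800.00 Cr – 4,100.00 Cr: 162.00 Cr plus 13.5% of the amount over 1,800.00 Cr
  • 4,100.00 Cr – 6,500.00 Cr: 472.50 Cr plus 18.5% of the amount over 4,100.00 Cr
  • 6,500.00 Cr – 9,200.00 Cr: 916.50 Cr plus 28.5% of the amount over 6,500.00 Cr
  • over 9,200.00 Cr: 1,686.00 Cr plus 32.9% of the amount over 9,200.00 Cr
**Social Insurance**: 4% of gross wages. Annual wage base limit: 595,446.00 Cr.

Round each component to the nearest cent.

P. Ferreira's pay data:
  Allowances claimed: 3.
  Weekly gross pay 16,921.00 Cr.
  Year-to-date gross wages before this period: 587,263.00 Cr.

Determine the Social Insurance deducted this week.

327.32 Cr

Social Insurance: cap 595,446.00 Cr − YTD 587,263.00 Cr = 8,183.00 Cr subject; 4% × 8,183.00 Cr = 327.32 Cr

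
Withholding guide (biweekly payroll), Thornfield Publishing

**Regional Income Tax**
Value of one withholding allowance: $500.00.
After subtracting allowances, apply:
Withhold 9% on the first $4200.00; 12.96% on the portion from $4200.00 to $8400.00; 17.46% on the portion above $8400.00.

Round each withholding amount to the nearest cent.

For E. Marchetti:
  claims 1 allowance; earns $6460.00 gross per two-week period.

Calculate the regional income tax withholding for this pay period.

Regional Income Tax: taxable = $6460.00 − 1×$500.00 = $5960.00
  $378.00 + 12.96% × ($5960.00 − $4200.00) = $378.00 + 12.96% × $1760.00 = $606.10

$606.10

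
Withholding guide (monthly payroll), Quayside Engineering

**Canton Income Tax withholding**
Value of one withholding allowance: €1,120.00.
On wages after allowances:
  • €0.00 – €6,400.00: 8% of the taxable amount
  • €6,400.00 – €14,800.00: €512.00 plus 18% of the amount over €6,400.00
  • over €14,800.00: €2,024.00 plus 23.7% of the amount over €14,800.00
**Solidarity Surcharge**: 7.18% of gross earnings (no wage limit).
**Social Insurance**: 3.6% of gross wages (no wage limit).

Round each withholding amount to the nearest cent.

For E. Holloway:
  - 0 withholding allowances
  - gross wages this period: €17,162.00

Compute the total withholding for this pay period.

Canton Income Tax: taxable = €17,162.00
  €2,024.00 + 23.7% × (€17,162.00 − €14,800.00) = €2,024.00 + 23.7% × €2,362.00 = €2,583.79
Solidarity Surcharge: 7.18% × €17,162.00 = €1,232.23
Social Insurance: 3.6% × €17,162.00 = €617.83
Total: €2,583.79 + €1,232.23 + €617.83 = €4,433.85

€4,433.85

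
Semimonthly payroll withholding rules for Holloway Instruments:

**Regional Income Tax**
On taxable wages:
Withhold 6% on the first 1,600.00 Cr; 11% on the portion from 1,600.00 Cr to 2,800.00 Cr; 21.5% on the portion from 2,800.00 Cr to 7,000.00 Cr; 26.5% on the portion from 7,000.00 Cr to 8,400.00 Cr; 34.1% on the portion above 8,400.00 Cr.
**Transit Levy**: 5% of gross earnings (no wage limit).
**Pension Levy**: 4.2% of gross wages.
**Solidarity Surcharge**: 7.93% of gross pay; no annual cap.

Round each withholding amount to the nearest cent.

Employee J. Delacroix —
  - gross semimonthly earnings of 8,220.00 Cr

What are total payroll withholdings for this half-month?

Regional Income Tax: taxable = 8,220.00 Cr
  1,131.00 Cr + 26.5% × (8,220.00 Cr − 7,000.00 Cr) = 1,131.00 Cr + 26.5% × 1,220.00 Cr = 1,454.30 Cr
Transit Levy: 5% × 8,220.00 Cr = 411.00 Cr
Pension Levy: 4.2% × 8,220.00 Cr = 345.24 Cr
Solidarity Surcharge: 7.93% × 8,220.00 Cr = 651.85 Cr
Total: 1,454.30 Cr + 411.00 Cr + 345.24 Cr + 651.85 Cr = 2,862.39 Cr

2,862.39 Cr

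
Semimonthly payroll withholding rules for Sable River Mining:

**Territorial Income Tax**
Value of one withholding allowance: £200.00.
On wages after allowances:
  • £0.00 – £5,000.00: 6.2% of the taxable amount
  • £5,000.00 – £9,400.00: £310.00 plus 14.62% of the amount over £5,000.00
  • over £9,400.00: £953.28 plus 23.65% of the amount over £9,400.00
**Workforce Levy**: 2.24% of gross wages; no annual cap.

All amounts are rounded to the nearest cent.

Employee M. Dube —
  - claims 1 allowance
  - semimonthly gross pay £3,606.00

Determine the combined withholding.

Territorial Income Tax: taxable = £3,606.00 − 1×£200.00 = £3,406.00
  6.2% × £3,406.00 = £211.17
Workforce Levy: 2.24% × £3,606.00 = £80.77
Total: £211.17 + £80.77 = £291.94

£291.94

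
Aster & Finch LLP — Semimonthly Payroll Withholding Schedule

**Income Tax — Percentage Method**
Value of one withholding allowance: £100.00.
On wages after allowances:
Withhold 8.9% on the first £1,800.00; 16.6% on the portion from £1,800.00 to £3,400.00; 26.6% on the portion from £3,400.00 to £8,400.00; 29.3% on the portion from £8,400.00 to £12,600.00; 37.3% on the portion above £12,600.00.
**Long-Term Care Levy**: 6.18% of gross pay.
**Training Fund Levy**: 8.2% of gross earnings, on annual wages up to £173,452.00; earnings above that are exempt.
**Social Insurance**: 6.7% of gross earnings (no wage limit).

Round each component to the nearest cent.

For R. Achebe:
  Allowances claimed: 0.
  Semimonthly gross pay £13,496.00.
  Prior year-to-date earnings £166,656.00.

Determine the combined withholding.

£5,616.16

Income Tax: taxable = £13,496.00
  £2,986.40 + 37.3% × (£13,496.00 − £12,600.00) = £2,986.40 + 37.3% × £896.00 = £3,320.61
Long-Term Care Levy: 6.18% × £13,496.00 = £834.05
Training Fund Levy: cap £173,452.00 − YTD £166,656.00 = £6,796.00 subject; 8.2% × £6,796.00 = £557.27
Social Insurance: 6.7% × £13,496.00 = £904.23
Total: £3,320.61 + £834.05 + £557.27 + £904.23 = £5,616.16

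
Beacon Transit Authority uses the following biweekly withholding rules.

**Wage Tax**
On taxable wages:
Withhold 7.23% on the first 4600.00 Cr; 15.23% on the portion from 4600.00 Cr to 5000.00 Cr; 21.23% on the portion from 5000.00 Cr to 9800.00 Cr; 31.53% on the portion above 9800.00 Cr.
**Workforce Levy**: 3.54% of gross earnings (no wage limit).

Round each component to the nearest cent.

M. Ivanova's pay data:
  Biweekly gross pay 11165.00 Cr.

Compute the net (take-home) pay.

Wage Tax: taxable = 11165.00 Cr
  1412.54 Cr + 31.53% × (11165.00 Cr − 9800.00 Cr) = 1412.54 Cr + 31.53% × 1365.00 Cr = 1842.92 Cr
Workforce Levy: 3.54% × 11165.00 Cr = 395.24 Cr
Total withheld: 1842.92 Cr + 395.24 Cr = 2238.16 Cr
Net pay: 11165.00 Cr − 2238.16 Cr = 8926.84 Cr

8926.84 Cr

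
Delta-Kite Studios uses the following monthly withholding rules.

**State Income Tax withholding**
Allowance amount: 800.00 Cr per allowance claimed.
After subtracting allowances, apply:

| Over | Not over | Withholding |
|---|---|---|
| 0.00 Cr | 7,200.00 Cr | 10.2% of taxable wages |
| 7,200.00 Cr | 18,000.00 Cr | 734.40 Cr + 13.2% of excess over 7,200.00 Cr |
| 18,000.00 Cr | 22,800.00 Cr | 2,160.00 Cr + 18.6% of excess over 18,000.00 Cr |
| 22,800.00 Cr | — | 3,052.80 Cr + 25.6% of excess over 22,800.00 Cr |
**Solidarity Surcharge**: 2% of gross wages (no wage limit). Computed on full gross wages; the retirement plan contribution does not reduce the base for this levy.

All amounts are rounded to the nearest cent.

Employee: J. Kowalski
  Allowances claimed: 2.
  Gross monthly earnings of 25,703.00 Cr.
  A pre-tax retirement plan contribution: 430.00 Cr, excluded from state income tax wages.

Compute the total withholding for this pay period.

State Income Tax: taxable = 25,703.00 Cr − 430.00 Cr − 2×800.00 Cr = 23,673.00 Cr
  3,052.80 Cr + 25.6% × (23,673.00 Cr − 22,800.00 Cr) = 3,052.80 Cr + 25.6% × 873.00 Cr = 3,276.29 Cr
Solidarity Surcharge: 2% × 25,703.00 Cr = 514.06 Cr
Total: 3,276.29 Cr + 514.06 Cr = 3,790.35 Cr

3,790.35 Cr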